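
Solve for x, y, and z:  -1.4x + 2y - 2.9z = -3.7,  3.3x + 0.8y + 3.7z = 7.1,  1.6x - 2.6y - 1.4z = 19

x = 6, y = -2, z = -3

Row-reduce the augmented matrix:
R1 ← R1 / (-7/5).
R2 ← R2 − 33/10·R1.
R3 ← R3 − 8/5·R1.
R2 ← R2 / (193/35).
R1 ← R1 + 10/7·R2.
R3 ← R3 + 11/35·R2.
R3 ← R3 / (-18887/3860).
R1 ← R1 − 243/193·R3.
R2 ← R2 + 439/772·R3.
Reading off the reduced rows gives x = 6, y = -2, z = -3.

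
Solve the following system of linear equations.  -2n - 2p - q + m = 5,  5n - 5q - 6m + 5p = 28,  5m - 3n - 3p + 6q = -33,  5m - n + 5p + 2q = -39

infinitely many solutions

Row-reduce:
R2 ← R2 + 6·R1.
R3 ← R3 − 5·R1.
R4 ← R4 − 5·R1.
R2 ← R2 / (-7).
R1 ← R1 + 2·R2.
R3 ← R3 − 7·R2.
R4 ← R4 − 9·R2.
Swap R3 and R4.
R3 ← R3 / (6).
R2 ← R2 − 1·R3.
Rank is 3 with 4 unknowns, leaving q free.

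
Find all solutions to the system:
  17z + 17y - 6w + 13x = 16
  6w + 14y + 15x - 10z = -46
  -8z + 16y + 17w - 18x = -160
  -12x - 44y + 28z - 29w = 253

no solution

Row-reduce:
R1 ← R1 / (13).
R2 ← R2 − 15·R1.
R3 ← R3 + 18·R1.
R4 ← R4 + 12·R1.
R2 ← R2 / (-73/13).
R1 ← R1 − 17/13·R2.
R3 ← R3 − 514/13·R2.
R4 ← R4 + 368/13·R2.
R3 ← R3 / (-14088/73).
R1 ← R1 + 408/73·R3.
R2 ← R2 − 385/73·R3.
R4 ← R4 − 14088/73·R3.
Row 4 reduces to 0 = 1, a contradiction. The system is inconsistent.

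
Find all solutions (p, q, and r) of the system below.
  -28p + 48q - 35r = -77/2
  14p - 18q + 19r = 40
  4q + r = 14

no solution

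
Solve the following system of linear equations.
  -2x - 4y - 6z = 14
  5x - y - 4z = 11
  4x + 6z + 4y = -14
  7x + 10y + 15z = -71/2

Row-reduce:
R1 ← R1 / (-2).
R2 ← R2 − 5·R1.
R3 ← R3 − 4·R1.
R4 ← R4 − 7·R1.
R2 ← R2 / (-11).
R1 ← R1 − 2·R2.
R3 ← R3 + 4·R2.
R4 ← R4 + 4·R2.
R3 ← R3 / (10/11).
R1 ← R1 + 5/11·R3.
R2 ← R2 − 19/11·R3.
R4 ← R4 − 10/11·R3.
Row 4 reduces to 0 = -1/2, a contradiction. The system is inconsistent.

no solution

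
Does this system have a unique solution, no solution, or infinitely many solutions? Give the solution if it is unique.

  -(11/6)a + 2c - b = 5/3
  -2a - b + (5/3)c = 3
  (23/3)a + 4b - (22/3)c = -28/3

Row-reduce:
R1 ← R1 / (-11/6).
R2 ← R2 + 2·R1.
R3 ← R3 − 23/3·R1.
R2 ← R2 / (1/11).
R1 ← R1 − 6/11·R2.
R3 ← R3 + 2/11·R2.
Rank is 2 with 3 unknowns, leaving c free.

infinitely many solutions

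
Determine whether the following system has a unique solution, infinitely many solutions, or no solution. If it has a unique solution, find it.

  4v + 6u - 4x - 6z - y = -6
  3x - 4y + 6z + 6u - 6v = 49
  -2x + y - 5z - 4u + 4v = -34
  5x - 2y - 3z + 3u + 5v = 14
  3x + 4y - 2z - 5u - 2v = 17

x = 5, y = 2, z = -2, u = 4, v = -5

Row-reduce the augmented matrix:
R1 ← R1 / (-4).
R2 ← R2 − 3·R1.
R3 ← R3 + 2·R1.
R4 ← R4 − 5·R1.
R5 ← R5 − 3·R1.
R2 ← R2 / (-19/4).
R1 ← R1 − 1/4·R2.
R3 ← R3 − 3/2·R2.
R4 ← R4 + 13/4·R2.
R5 ← R5 − 13/4·R2.
R3 ← R3 / (-29/19).
R1 ← R1 − 30/19·R3.
R2 ← R2 + 6/19·R3.
R4 ← R4 + 219/19·R3.
R5 ← R5 + 104/19·R3.
R4 ← R4 / (903/29).
R1 ← R1 + 138/29·R4.
R2 ← R2 + 42/29·R4.
R3 ← R3 − 70/29·R4.
R5 ← R5 − 577/29·R4.
R5 ← R5 / (-961/129).
R1 ← R1 − 24/43·R5.
R2 ← R2 − 26/43·R5.
R3 ← R3 + 130/129·R5.
R4 ← R4 − 17/129·R5.
Reading off the reduced rows gives x = 5, y = 2, z = -2, u = 4, v = -5.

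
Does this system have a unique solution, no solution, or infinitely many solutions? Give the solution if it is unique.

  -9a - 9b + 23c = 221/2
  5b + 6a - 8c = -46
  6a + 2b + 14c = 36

Row-reduce:
R1 ← R1 / (-9).
R2 ← R2 − 6·R1.
R3 ← R3 − 6·R1.
R2 ← R2 / (-1).
R1 ← R1 − 1·R2.
R3 ← R3 + 4·R2.
Row 3 reduces to 0 = -1, a contradiction. The system is inconsistent.

no solution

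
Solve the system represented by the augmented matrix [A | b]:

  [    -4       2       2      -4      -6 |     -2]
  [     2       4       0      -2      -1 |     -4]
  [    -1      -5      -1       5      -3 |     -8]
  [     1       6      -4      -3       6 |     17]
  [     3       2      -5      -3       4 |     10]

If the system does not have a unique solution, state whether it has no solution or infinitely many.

Row-reduce the augmented matrix:
R1 ← R1 / (-4).
R2 ← R2 − 2·R1.
R3 ← R3 + 1·R1.
R4 ← R4 − 1·R1.
R5 ← R5 − 3·R1.
R2 ← R2 / (5).
R1 ← R1 + 1/2·R2.
R3 ← R3 + 11/2·R2.
R4 ← R4 − 13/2·R2.
R5 ← R5 − 7/2·R2.
R3 ← R3 / (-2/5).
R1 ← R1 + 2/5·R3.
R2 ← R2 − 1/5·R3.
R4 ← R4 + 24/5·R3.
R5 ← R5 + 21/5·R3.
R4 ← R4 / (-18).
R1 ← R1 + 1·R4.
R3 ← R3 + 4·R4.
R5 ← R5 + 20·R4.
R5 ← R5 / (-907/36).
R1 ← R1 − 91/36·R5.
R2 ← R2 + 15/4·R5.
R3 ← R3 + 113/36·R5.
R4 ← R4 + 161/36·R5.
Reading off the reduced rows gives x_1 = -2, x_2 = 0, x_3 = -1, x_4 = -1, x_5 = 2.

x_1 = -2, x_2 = 0, x_3 = -1, x_4 = -1, x_5 = 2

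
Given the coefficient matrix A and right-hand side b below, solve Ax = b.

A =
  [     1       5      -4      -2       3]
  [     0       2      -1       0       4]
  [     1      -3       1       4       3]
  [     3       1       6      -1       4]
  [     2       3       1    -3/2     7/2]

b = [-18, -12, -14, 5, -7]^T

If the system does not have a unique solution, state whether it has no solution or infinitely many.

Row-reduce:
R3 ← R3 − 1·R1.
R4 ← R4 − 3·R1.
R5 ← R5 − 2·R1.
R2 ← R2 / (2).
R1 ← R1 − 5·R2.
R3 ← R3 + 8·R2.
R4 ← R4 + 14·R2.
R5 ← R5 + 7·R2.
R1 ← R1 + 3/2·R3.
R2 ← R2 + 1/2·R3.
R4 ← R4 − 11·R3.
R5 ← R5 − 11/2·R3.
R4 ← R4 / (-61).
R1 ← R1 − 7·R4.
R2 ← R2 − 3·R4.
R3 ← R3 − 6·R4.
R5 ← R5 + 61/2·R4.
Row 5 reduces to 0 = -1/2, a contradiction. The system is inconsistent.

no solution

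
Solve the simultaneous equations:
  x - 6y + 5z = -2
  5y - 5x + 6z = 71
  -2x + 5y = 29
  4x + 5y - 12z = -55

Row-reduce the augmented matrix:
R2 ← R2 + 5·R1.
R3 ← R3 + 2·R1.
R4 ← R4 − 4·R1.
R2 ← R2 / (-25).
R1 ← R1 + 6·R2.
R3 ← R3 + 7·R2.
R4 ← R4 − 29·R2.
R3 ← R3 / (33/25).
R1 ← R1 + 61/25·R3.
R2 ← R2 + 31/25·R3.
R4 ← R4 − 99/25·R3.
R4 reduces to 0 = 0, so the extra equation is consistent.
Reading off the reduced rows gives x = -2, y = 5, z = 6.

x = -2, y = 5, z = 6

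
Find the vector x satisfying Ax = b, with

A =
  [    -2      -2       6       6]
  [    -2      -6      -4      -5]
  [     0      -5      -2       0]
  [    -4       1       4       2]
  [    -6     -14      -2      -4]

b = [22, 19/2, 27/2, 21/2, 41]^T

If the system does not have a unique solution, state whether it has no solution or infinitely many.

x_1 = -5/2, x_2 = -5/2, x_3 = -1/2, x_4 = 5/2

Row-reduce the augmented matrix:
R1 ← R1 / (-2).
R2 ← R2 + 2·R1.
R4 ← R4 + 4·R1.
R5 ← R5 + 6·R1.
R2 ← R2 / (-4).
R1 ← R1 − 1·R2.
R3 ← R3 + 5·R2.
R4 ← R4 − 5·R2.
R5 ← R5 + 8·R2.
R3 ← R3 / (21/2).
R1 ← R1 + 11/2·R3.
R2 ← R2 − 5/2·R3.
R4 ← R4 + 41/2·R3.
R4 ← R4 / (65/21).
R1 ← R1 − 61/42·R4.
R2 ← R2 + 11/21·R4.
R3 ← R3 − 55/42·R4.
R5 reduces to 0 = 0, so the extra equation is consistent.
Reading off the reduced rows gives x_1 = -5/2, x_2 = -5/2, x_3 = -1/2, x_4 = 5/2.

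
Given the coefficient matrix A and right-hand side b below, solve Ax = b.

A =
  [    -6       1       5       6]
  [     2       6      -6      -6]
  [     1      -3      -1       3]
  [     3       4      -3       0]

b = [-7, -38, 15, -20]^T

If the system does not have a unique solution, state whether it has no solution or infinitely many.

x_1 = 2, x_2 = -5, x_3 = 2, x_4 = 0

Row-reduce the augmented matrix:
R1 ← R1 / (-6).
R2 ← R2 − 2·R1.
R3 ← R3 − 1·R1.
R4 ← R4 − 3·R1.
R2 ← R2 / (19/3).
R1 ← R1 + 1/6·R2.
R3 ← R3 + 17/6·R2.
R4 ← R4 − 9/2·R2.
R3 ← R3 / (-40/19).
R1 ← R1 + 18/19·R3.
R2 ← R2 + 13/19·R3.
R4 ← R4 − 49/19·R3.
R4 ← R4 / (171/20).
R1 ← R1 + 21/10·R4.
R2 ← R2 + 27/20·R4.
R3 ← R3 + 21/20·R4.
Reading off the reduced rows gives x_1 = 2, x_2 = -5, x_3 = 2, x_4 = 0.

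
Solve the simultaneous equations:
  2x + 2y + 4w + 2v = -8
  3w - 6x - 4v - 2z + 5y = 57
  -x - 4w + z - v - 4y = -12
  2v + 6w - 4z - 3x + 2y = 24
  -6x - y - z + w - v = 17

Row-reduce the augmented matrix:
R1 ← R1 / (2).
R2 ← R2 + 6·R1.
R3 ← R3 + 1·R1.
R4 ← R4 + 3·R1.
R5 ← R5 + 6·R1.
R2 ← R2 / (11).
R1 ← R1 − 1·R2.
R3 ← R3 + 3·R2.
R4 ← R4 − 5·R2.
R5 ← R5 − 5·R2.
R3 ← R3 / (5/11).
R1 ← R1 − 2/11·R3.
R2 ← R2 + 2/11·R3.
R4 ← R4 + 34/11·R3.
R5 ← R5 + 1/11·R3.
R4 ← R4 / (97/5).
R1 ← R1 + 1/5·R4.
R2 ← R2 − 11/5·R4.
R3 ← R3 − 23/5·R4.
R5 ← R5 − 33/5·R4.
R5 ← R5 / (150/97).
R1 ← R1 − 66/97·R5.
R2 ← R2 + 47/97·R5.
R3 ← R3 + 63/97·R5.
R4 ← R4 − 39/97·R5.
Reading off the reduced rows gives x = -2, y = 4, z = -6, w = -1, v = -4.

x = -2, y = 4, z = -6, w = -1, v = -4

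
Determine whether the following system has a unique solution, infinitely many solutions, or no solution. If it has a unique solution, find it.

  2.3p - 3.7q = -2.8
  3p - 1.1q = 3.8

p = 2, q = 2

Row-reduce the augmented matrix:
R1 ← R1 / (23/10).
R2 ← R2 − 3·R1.
R2 ← R2 / (857/230).
R1 ← R1 + 37/23·R2.
Reading off the reduced rows gives p = 2, q = 2.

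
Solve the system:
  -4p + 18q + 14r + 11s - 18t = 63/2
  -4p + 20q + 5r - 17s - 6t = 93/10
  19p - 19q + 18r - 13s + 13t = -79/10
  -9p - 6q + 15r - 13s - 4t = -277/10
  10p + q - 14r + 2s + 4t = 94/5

p = 9/5, q = 1, r = -1/5, s = 1/2, t = -1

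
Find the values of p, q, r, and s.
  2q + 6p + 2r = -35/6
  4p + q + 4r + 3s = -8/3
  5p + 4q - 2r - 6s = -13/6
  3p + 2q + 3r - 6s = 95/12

p = -2, q = 4/3, r = 7/4, s = -1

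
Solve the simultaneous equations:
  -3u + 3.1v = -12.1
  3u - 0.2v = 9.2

u = 3, v = -1

Row-reduce the augmented matrix:
R1 ← R1 / (-3).
R2 ← R2 − 3·R1.
R2 ← R2 / (29/10).
R1 ← R1 + 31/30·R2.
Reading off the reduced rows gives u = 3, v = -1.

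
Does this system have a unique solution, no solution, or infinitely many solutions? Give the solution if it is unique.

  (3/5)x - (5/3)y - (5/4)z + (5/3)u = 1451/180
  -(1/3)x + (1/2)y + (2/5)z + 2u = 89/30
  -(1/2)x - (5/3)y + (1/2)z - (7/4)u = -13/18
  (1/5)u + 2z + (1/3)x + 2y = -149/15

Row-reduce the augmented matrix:
R1 ← R1 / (3/5).
R2 ← R2 + 1/3·R1.
R3 ← R3 + 1/2·R1.
R4 ← R4 − 1/3·R1.
R2 ← R2 / (-23/54).
R1 ← R1 + 25/9·R2.
R3 ← R3 + 55/18·R2.
R4 ← R4 − 79/27·R2.
R3 ← R3 / (289/184).
R1 ← R1 + 15/92·R3.
R2 ← R2 − 159/230·R3.
R4 ← R4 − 309/460·R3.
R4 ← R4 / (82381/2890).
R1 ← R1 + 10705/578·R4.
R2 ← R2 − 3653/1445·R4.
R3 ← R3 + 11786/867·R4.
Reading off the reduced rows gives x = -3, y = -5/3, z = -3, u = 2.

x = -3, y = -5/3, z = -3, u = 2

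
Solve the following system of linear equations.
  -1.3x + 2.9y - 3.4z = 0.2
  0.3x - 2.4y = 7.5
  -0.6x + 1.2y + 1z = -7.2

x = 1, y = -3, z = -3

Row-reduce the augmented matrix:
R1 ← R1 / (-13/10).
R2 ← R2 − 3/10·R1.
R3 ← R3 + 3/5·R1.
R2 ← R2 / (-45/26).
R1 ← R1 + 29/13·R2.
R3 ← R3 + 9/65·R2.
R3 ← R3 / (329/125).
R1 ← R1 − 272/75·R3.
R2 ← R2 − 34/75·R3.
Reading off the reduced rows gives x = 1, y = -3, z = -3.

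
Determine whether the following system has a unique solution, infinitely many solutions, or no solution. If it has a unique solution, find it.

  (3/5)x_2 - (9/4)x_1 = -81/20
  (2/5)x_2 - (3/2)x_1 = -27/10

Row-reduce:
R1 ← R1 / (-9/4).
R2 ← R2 + 3/2·R1.
Rank is 1 with 2 unknowns, leaving x_2 free.

infinitely many solutions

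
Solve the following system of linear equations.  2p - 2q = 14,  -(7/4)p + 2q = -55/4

Row-reduce the augmented matrix:
R1 ← R1 / (2).
R2 ← R2 + 7/4·R1.
R2 ← R2 / (1/4).
R1 ← R1 + 1·R2.
Reading off the reduced rows gives p = 1, q = -6.

p = 1, q = -6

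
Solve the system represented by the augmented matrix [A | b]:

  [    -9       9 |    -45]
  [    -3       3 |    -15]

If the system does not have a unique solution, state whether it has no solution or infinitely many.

infinitely many solutions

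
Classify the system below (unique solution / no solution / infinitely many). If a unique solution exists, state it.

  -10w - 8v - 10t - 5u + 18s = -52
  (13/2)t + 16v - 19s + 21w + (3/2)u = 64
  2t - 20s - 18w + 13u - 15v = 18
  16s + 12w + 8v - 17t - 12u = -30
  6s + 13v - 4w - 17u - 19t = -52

Row-reduce:
R1 ← R1 / (-5).
R2 ← R2 − 3/2·R1.
R3 ← R3 − 13·R1.
R4 ← R4 + 12·R1.
R5 ← R5 + 17·R1.
R2 ← R2 / (68/5).
R1 ← R1 − 8/5·R2.
R3 ← R3 + 179/5·R2.
R4 ← R4 − 136/5·R2.
R5 ← R5 − 201/5·R2.
R3 ← R3 / (115/34).
R1 ← R1 + 2/17·R3.
R2 ← R2 − 45/34·R3.
R5 ← R5 + 789/34·R3.
Swap R4 and R5.
R4 ← R4 / (-8826/115).
R1 ← R1 + 266/115·R4.
R2 ← R2 − 58/23·R4.
R3 ← R3 + 306/115·R4.
Row 5 reduces to 0 = -2, a contradiction. The system is inconsistent.

no solution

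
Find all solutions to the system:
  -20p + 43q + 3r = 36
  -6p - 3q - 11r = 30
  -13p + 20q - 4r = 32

no solution

Row-reduce:
R1 ← R1 / (-20).
R2 ← R2 + 6·R1.
R3 ← R3 + 13·R1.
R2 ← R2 / (-159/10).
R1 ← R1 + 43/20·R2.
R3 ← R3 + 159/20·R2.
Row 3 reduces to 0 = -1, a contradiction. The system is inconsistent.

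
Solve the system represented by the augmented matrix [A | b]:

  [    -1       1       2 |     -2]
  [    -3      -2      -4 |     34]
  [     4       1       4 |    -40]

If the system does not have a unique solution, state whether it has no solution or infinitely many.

x_1 = -6, x_2 = 0, x_3 = -4

Row-reduce the augmented matrix:
R1 ← R1 / (-1).
R2 ← R2 + 3·R1.
R3 ← R3 − 4·R1.
R2 ← R2 / (-5).
R1 ← R1 + 1·R2.
R3 ← R3 − 5·R2.
R3 ← R3 / (2).
R2 ← R2 − 2·R3.
Reading off the reduced rows gives x_1 = -6, x_2 = 0, x_3 = -4.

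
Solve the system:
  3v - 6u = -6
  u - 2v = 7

u = -1, v = -4

From equation 2: u = 7 + 2·v.
Substitute into equation 1 and solve: v = -4.
Then u = -1.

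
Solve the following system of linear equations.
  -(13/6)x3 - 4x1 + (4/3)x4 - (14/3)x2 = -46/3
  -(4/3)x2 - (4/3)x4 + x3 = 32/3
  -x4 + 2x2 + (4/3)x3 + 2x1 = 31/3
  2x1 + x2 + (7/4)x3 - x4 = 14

Row-reduce:
R1 ← R1 / (-4).
R3 ← R3 − 2·R1.
R4 ← R4 − 2·R1.
R2 ← R2 / (-4/3).
R1 ← R1 − 7/6·R2.
R3 ← R3 + 1/3·R2.
R4 ← R4 + 4/3·R2.
Swap R3 and R4.
R3 ← R3 / (-1/3).
R1 ← R1 − 17/12·R3.
R2 ← R2 + 3/4·R3.
Rank is 3 with 4 unknowns, leaving x4 free.

infinitely many solutions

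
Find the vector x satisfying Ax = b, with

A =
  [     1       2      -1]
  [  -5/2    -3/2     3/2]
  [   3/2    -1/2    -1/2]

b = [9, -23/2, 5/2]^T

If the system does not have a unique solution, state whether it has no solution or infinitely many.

infinitely many solutions

Row-reduce:
R2 ← R2 + 5/2·R1.
R3 ← R3 − 3/2·R1.
R2 ← R2 / (7/2).
R1 ← R1 − 2·R2.
R3 ← R3 + 7/2·R2.
Rank is 2 with 3 unknowns, leaving x_3 free.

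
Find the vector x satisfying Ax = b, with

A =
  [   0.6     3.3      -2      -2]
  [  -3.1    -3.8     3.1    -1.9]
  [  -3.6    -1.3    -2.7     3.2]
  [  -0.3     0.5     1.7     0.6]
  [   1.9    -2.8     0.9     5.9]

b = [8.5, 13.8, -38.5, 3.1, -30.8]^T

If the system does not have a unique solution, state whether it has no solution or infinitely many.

x_1 = 2, x_2 = 1, x_3 = 4, x_4 = -6

Row-reduce the augmented matrix:
R1 ← R1 / (3/5).
R2 ← R2 + 31/10·R1.
R3 ← R3 + 18/5·R1.
R4 ← R4 + 3/10·R1.
R5 ← R5 − 19/10·R1.
R2 ← R2 / (53/4).
R1 ← R1 − 11/2·R2.
R3 ← R3 − 37/2·R2.
R4 ← R4 − 43/20·R2.
R5 ← R5 + 53/4·R2.
R3 ← R3 / (-1463/318).
R1 ← R1 + 263/795·R3.
R2 ← R2 + 434/795·R3.
R4 ← R4 − 7448/3975·R3.
R4 ← R4 / (13633/2750).
R1 ← R1 − 42033/36575·R4.
R2 ← R2 + 9958/5225·R4.
R3 ← R3 + 13166/7315·R4.
R5 reduces to 0 = 0, so the extra equation is consistent.
Reading off the reduced rows gives x_1 = 2, x_2 = 1, x_3 = 4, x_4 = -6.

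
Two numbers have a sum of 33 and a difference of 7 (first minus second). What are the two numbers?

Let x = first number, y = second number.
  x + y = 33
  x - y = 7
Row-reduce the augmented matrix:
R2 ← R2 − 1·R1.
R2 ← R2 / (-2).
R1 ← R1 − 1·R2.
Reading off the reduced rows gives x = 20, y = 13.

first number: 20, second number: 13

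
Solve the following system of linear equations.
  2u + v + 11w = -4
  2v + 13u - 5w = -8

infinitely many solutions

Row-reduce:
R1 ← R1 / (2).
R2 ← R2 − 13·R1.
R2 ← R2 / (-9/2).
R1 ← R1 − 1/2·R2.
Rank is 2 with 3 unknowns, leaving w free.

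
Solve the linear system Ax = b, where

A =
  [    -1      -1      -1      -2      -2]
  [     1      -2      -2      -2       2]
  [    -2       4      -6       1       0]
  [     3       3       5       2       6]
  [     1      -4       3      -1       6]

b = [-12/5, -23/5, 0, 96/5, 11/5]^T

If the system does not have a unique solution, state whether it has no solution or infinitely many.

x_1 = -1, x_2 = 3, x_3 = 2, x_4 = -2, x_5 = 6/5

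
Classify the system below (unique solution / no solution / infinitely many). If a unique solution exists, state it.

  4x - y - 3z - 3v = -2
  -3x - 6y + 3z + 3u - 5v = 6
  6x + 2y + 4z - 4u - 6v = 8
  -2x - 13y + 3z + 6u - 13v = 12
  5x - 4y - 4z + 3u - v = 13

no solution

Row-reduce:
R1 ← R1 / (4).
R2 ← R2 + 3·R1.
R3 ← R3 − 6·R1.
R4 ← R4 + 2·R1.
R5 ← R5 − 5·R1.
R2 ← R2 / (-27/4).
R1 ← R1 + 1/4·R2.
R3 ← R3 − 7/2·R2.
R4 ← R4 + 27/2·R2.
R5 ← R5 + 11/4·R2.
R3 ← R3 / (80/9).
R1 ← R1 + 7/9·R3.
R2 ← R2 + 1/9·R3.
R5 ← R5 + 5/9·R3.
Swap R4 and R5.
R4 ← R4 / (13/8).
R1 ← R1 + 13/40·R4.
R2 ← R2 + 19/40·R4.
R3 ← R3 + 11/40·R4.
Row 5 reduces to 0 = 2, a contradiction. The system is inconsistent.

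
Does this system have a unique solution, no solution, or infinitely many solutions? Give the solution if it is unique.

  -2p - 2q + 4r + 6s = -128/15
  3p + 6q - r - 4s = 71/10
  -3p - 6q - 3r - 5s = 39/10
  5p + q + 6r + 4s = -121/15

Row-reduce the augmented matrix:
R1 ← R1 / (-2).
R2 ← R2 − 3·R1.
R3 ← R3 + 3·R1.
R4 ← R4 − 5·R1.
R2 ← R2 / (3).
R1 ← R1 − 1·R2.
R3 ← R3 + 3·R2.
R4 ← R4 + 4·R2.
R3 ← R3 / (-4).
R1 ← R1 + 11/3·R3.
R2 ← R2 − 5/3·R3.
R4 ← R4 − 68/3·R3.
R4 ← R4 / (-76/3).
R1 ← R1 − 43/12·R4.
R2 ← R2 + 25/12·R4.
R3 ← R3 − 9/4·R4.
Reading off the reduced rows gives p = -1/3, q = 3/5, r = -1/2, s = -1.

p = -1/3, q = 3/5, r = -1/2, s = -1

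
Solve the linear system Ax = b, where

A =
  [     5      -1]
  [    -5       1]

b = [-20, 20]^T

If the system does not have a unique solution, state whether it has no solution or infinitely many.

infinitely many solutions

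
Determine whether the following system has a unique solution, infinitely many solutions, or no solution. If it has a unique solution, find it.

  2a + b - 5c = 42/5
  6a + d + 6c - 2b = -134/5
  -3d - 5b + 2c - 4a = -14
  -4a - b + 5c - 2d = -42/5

a = -2, b = 12/5, c = -2, d = 2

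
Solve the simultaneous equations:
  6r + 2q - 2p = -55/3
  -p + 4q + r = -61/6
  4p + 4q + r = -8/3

Row-reduce the augmented matrix:
R1 ← R1 / (-2).
R2 ← R2 + 1·R1.
R3 ← R3 − 4·R1.
R2 ← R2 / (3).
R1 ← R1 + 1·R2.
R3 ← R3 − 8·R2.
R3 ← R3 / (55/3).
R1 ← R1 + 11/3·R3.
R2 ← R2 + 2/3·R3.
Reading off the reduced rows gives p = 3/2, q = -5/3, r = -2.

p = 3/2, q = -5/3, r = -2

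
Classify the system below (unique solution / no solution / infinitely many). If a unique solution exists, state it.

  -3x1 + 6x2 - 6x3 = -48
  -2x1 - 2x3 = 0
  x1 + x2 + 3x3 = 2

x1 = -4, x2 = -6, x3 = 4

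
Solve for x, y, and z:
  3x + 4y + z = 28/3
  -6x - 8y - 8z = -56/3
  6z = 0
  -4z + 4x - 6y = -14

Row-reduce the augmented matrix:
R1 ← R1 / (3).
R2 ← R2 + 6·R1.
R4 ← R4 − 4·R1.
Swap R2 and R4.
R2 ← R2 / (-34/3).
R1 ← R1 − 4/3·R2.
R3 ← R3 / (6).
R1 ← R1 + 5/17·R3.
R2 ← R2 − 8/17·R3.
R4 ← R4 + 6·R3.
R4 reduces to 0 = 0, so the extra equation is consistent.
Reading off the reduced rows gives x = 0, y = 7/3, z = 0.

x = 0, y = 7/3, z = 0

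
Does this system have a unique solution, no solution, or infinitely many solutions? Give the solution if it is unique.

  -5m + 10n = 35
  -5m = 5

m = -1, n = 3

Row-reduce the augmented matrix:
R1 ← R1 / (-5).
R2 ← R2 + 5·R1.
R2 ← R2 / (-10).
R1 ← R1 + 2·R2.
Reading off the reduced rows gives m = -1, n = 3.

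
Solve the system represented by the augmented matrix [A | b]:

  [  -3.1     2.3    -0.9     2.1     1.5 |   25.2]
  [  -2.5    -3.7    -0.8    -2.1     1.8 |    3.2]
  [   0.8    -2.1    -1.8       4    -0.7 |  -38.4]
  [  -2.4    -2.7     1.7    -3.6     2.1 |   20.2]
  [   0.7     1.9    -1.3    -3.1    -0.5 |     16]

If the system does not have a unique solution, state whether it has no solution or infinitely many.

x_1 = -6, x_2 = 6, x_3 = 2, x_4 = -4, x_5 = 2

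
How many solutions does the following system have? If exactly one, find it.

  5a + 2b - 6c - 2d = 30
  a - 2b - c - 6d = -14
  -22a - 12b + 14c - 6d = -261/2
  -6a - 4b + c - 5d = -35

no solution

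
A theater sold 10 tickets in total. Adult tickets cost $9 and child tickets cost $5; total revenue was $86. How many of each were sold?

adult tickets: 9, child tickets: 1

Let a = adult tickets, c = child tickets.
  a + c = 10
  9a + 5c = 86
From equation 1: a = 10 − c.
Substitute into equation 2 and solve: c = 1.
Then a = 9.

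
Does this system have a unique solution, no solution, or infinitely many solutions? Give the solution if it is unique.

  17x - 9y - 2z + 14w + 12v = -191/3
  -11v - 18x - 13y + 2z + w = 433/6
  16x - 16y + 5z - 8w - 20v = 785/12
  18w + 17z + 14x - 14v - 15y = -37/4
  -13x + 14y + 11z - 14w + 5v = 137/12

Row-reduce the augmented matrix:
R1 ← R1 / (17).
R2 ← R2 + 18·R1.
R3 ← R3 − 16·R1.
R4 ← R4 − 14·R1.
R5 ← R5 + 13·R1.
R2 ← R2 / (-383/17).
R1 ← R1 + 9/17·R2.
R3 ← R3 + 128/17·R2.
R4 ← R4 + 129/17·R2.
R5 ← R5 − 121/17·R2.
R3 ← R3 / (2651/383).
R1 ← R1 + 44/383·R3.
R2 ← R2 − 2/383·R3.
R4 ← R4 − 7157/383·R3.
R5 ← R5 − 3613/383·R3.
R4 ← R4 / (192433/2651).
R1 ← R1 − 3/241·R4.
R2 ← R2 + 1809/2651·R4.
R3 ← R3 + 10136/2651·R4.
R5 ← R5 − 100137/2651·R4.
R5 ← R5 / (5023309/192433).
R1 ← R1 − 24318/192433·R5.
R2 ← R2 − 101432/192433·R5.
R3 ← R3 + 261820/192433·R5.
R4 ← R4 − 163217/192433·R5.
Reading off the reduced rows gives x = -3/2, y = -2, z = -1/4, w = -7/3, v = -2.

x = -3/2, y = -2, z = -1/4, w = -7/3, v = -2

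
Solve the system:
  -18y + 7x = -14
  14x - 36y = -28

infinitely many solutions

Row-reduce:
R1 ← R1 / (7).
R2 ← R2 − 14·R1.
Rank is 1 with 2 unknowns, leaving y free.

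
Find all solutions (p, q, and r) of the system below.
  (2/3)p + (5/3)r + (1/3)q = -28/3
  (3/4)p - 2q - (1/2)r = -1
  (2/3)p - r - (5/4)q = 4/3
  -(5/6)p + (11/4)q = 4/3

Row-reduce:
R1 ← R1 / (2/3).
R2 ← R2 − 3/4·R1.
R3 ← R3 − 2/3·R1.
R4 ← R4 + 5/6·R1.
R2 ← R2 / (-19/8).
R1 ← R1 − 1/2·R2.
R3 ← R3 + 19/12·R2.
R4 ← R4 − 19/6·R2.
R3 ← R3 / (-13/12).
R1 ← R1 − 2·R3.
R2 ← R2 − 1·R3.
R4 ← R4 + 13/12·R3.
Row 4 reduces to 0 = -2, a contradiction. The system is inconsistent.

no solution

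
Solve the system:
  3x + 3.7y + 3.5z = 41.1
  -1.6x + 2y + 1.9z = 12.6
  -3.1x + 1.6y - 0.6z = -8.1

x = 3, y = 3, z = 6

Row-reduce the augmented matrix:
R1 ← R1 / (3).
R2 ← R2 + 8/5·R1.
R3 ← R3 + 31/10·R1.
R2 ← R2 / (298/75).
R1 ← R1 − 37/30·R2.
R3 ← R3 − 1627/300·R2.
R3 ← R3 / (-5065/2384).
R1 ← R1 + 3/1192·R3.
R2 ← R2 − 565/596·R3.
Reading off the reduced rows gives x = 3, y = 3, z = 6.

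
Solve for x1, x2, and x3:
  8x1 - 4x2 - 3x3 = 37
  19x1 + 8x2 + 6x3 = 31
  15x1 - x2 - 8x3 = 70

x1 = 3, x2 = -1, x3 = -3

Row-reduce the augmented matrix:
R1 ← R1 / (8).
R2 ← R2 − 19·R1.
R3 ← R3 − 15·R1.
R2 ← R2 / (35/2).
R1 ← R1 + 1/2·R2.
R3 ← R3 − 13/2·R2.
R3 ← R3 / (-29/4).
R2 ← R2 − 3/4·R3.
Reading off the reduced rows gives x1 = 3, x2 = -1, x3 = -3.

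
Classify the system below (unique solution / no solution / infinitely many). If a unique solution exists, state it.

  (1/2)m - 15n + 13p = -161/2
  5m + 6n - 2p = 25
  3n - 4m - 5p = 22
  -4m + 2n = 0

no solution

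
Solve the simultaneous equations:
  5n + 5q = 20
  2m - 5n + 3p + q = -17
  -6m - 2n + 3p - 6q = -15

Row-reduce:
Swap R1 and R2.
R1 ← R1 / (2).
R3 ← R3 + 6·R1.
R2 ← R2 / (5).
R1 ← R1 + 5/2·R2.
R3 ← R3 + 17·R2.
R3 ← R3 / (12).
R1 ← R1 − 3/2·R3.
Rank is 3 with 4 unknowns, leaving q free.

infinitely many solutions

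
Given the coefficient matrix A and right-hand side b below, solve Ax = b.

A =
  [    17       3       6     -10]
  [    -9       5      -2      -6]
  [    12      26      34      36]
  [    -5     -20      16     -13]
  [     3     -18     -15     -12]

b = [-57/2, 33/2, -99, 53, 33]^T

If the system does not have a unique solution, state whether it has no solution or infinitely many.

Row-reduce the augmented matrix:
R1 ← R1 / (17).
R2 ← R2 + 9·R1.
R3 ← R3 − 12·R1.
R4 ← R4 + 5·R1.
R5 ← R5 − 3·R1.
R2 ← R2 / (112/17).
R1 ← R1 − 3/17·R2.
R3 ← R3 − 406/17·R2.
R4 ← R4 + 325/17·R2.
R5 ← R5 + 315/17·R2.
R3 ← R3 / (51/2).
R1 ← R1 − 9/28·R3.
R2 ← R2 − 5/28·R3.
R4 ← R4 − 593/28·R3.
R5 ← R5 + 51/4·R3.
R4 ← R4 / (-14099/119).
R1 ← R1 + 160/119·R4.
R2 ← R2 + 274/119·R4.
R3 ← R3 − 56/17·R4.
R5 reduces to 0 = 0, so the extra equation is consistent.
Reading off the reduced rows gives x_1 = -2, x_2 = -3/2, x_3 = 0, x_4 = -1.

x_1 = -2, x_2 = -3/2, x_3 = 0, x_4 = -1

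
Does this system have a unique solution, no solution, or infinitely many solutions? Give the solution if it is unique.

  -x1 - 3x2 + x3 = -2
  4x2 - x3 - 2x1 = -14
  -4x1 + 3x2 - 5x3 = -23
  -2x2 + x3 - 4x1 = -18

x1 = 5, x2 = -1, x3 = 0

Row-reduce the augmented matrix:
R1 ← R1 / (-1).
R2 ← R2 + 2·R1.
R3 ← R3 + 4·R1.
R4 ← R4 + 4·R1.
R2 ← R2 / (10).
R1 ← R1 − 3·R2.
R3 ← R3 − 15·R2.
R4 ← R4 − 10·R2.
R3 ← R3 / (-9/2).
R1 ← R1 + 1/10·R3.
R2 ← R2 + 3/10·R3.
R4 reduces to 0 = 0, so the extra equation is consistent.
Reading off the reduced rows gives x1 = 5, x2 = -1, x3 = 0.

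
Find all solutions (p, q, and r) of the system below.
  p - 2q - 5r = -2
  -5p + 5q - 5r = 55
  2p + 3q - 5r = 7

p = -6, q = 3, r = -2

Row-reduce the augmented matrix:
R2 ← R2 + 5·R1.
R3 ← R3 − 2·R1.
R2 ← R2 / (-5).
R1 ← R1 + 2·R2.
R3 ← R3 − 7·R2.
R3 ← R3 / (-37).
R1 ← R1 − 7·R3.
R2 ← R2 − 6·R3.
Reading off the reduced rows gives p = -6, q = 3, r = -2.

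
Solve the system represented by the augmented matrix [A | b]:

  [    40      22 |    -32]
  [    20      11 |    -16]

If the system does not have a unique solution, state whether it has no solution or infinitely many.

Row-reduce:
R1 ← R1 / (40).
R2 ← R2 − 20·R1.
Rank is 1 with 2 unknowns, leaving x_2 free.

infinitely many solutions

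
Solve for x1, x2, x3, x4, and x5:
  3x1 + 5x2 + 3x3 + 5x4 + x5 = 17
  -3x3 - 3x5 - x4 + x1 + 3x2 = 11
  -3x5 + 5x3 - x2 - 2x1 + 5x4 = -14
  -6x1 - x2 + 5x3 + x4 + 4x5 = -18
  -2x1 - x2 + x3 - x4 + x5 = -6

Row-reduce the augmented matrix:
R1 ← R1 / (3).
R2 ← R2 − 1·R1.
R3 ← R3 + 2·R1.
R4 ← R4 + 6·R1.
R5 ← R5 + 2·R1.
R2 ← R2 / (4/3).
R1 ← R1 − 5/3·R2.
R3 ← R3 − 7/3·R2.
R4 ← R4 − 9·R2.
R5 ← R5 − 7/3·R2.
R3 ← R3 / (14).
R1 ← R1 − 6·R3.
R2 ← R2 + 3·R3.
R4 ← R4 − 38·R3.
R5 ← R5 − 10·R3.
R4 ← R4 / (-44/7).
R1 ← R1 + 4/7·R4.
R2 ← R2 − 11/14·R4.
R3 ← R3 − 13/14·R4.
R5 ← R5 + 16/7·R4.
R5 ← R5 / (-21/11).
R1 ← R1 − 14/11·R5.
R2 ← R2 − 5/8·R5.
R3 ← R3 − 269/88·R5.
R4 ← R4 + 133/44·R5.
Reading off the reduced rows gives x1 = 3, x2 = 3, x3 = 1, x4 = -2, x5 = 0.

x1 = 3, x2 = 3, x3 = 1, x4 = -2, x5 = 0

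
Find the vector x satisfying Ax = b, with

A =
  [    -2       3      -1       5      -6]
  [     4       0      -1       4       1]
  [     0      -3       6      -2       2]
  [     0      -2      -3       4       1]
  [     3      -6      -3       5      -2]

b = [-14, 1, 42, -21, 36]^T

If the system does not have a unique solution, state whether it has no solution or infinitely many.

Row-reduce the augmented matrix:
R1 ← R1 / (-2).
R2 ← R2 − 4·R1.
R5 ← R5 − 3·R1.
R2 ← R2 / (6).
R1 ← R1 + 3/2·R2.
R3 ← R3 + 3·R2.
R4 ← R4 + 2·R2.
R5 ← R5 + 3/2·R2.
R3 ← R3 / (9/2).
R1 ← R1 + 1/4·R3.
R2 ← R2 + 1/2·R3.
R4 ← R4 + 4·R3.
R5 ← R5 + 21/4·R3.
R4 ← R4 / (118/9).
R1 ← R1 − 23/18·R4.
R2 ← R2 − 26/9·R4.
R3 ← R3 − 10/9·R4.
R5 ← R5 − 131/6·R4.
R5 ← R5 / (-969/118).
R1 ← R1 − 73/118·R5.
R2 ← R2 + 56/59·R5.
R3 ← R3 + 17/59·R5.
R4 ← R4 + 26/59·R5.
Reading off the reduced rows gives x_1 = 6, x_2 = -6, x_3 = 5, x_4 = -3, x_5 = -6.

x_1 = 6, x_2 = -6, x_3 = 5, x_4 = -3, x_5 = -6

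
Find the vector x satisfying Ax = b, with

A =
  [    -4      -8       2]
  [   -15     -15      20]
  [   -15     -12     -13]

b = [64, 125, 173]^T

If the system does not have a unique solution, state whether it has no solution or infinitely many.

Row-reduce the augmented matrix:
R1 ← R1 / (-4).
R2 ← R2 + 15·R1.
R3 ← R3 + 15·R1.
R2 ← R2 / (15).
R1 ← R1 − 2·R2.
R3 ← R3 − 18·R2.
R3 ← R3 / (-71/2).
R1 ← R1 + 13/6·R3.
R2 ← R2 − 5/6·R3.
Reading off the reduced rows gives x_1 = -5, x_2 = -6, x_3 = -2.

x_1 = -5, x_2 = -6, x_3 = -2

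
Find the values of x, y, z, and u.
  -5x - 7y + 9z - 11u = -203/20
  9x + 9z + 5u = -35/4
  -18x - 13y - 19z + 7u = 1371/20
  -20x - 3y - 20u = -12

Row-reduce the augmented matrix:
R1 ← R1 / (-5).
R2 ← R2 − 9·R1.
R3 ← R3 + 18·R1.
R4 ← R4 + 20·R1.
R2 ← R2 / (-63/5).
R1 ← R1 − 7/5·R2.
R3 ← R3 − 61/5·R2.
R4 ← R4 − 25·R2.
R3 ← R3 / (-27).
R1 ← R1 − 1·R3.
R2 ← R2 + 2·R3.
R4 ← R4 − 14·R3.
R4 ← R4 / (19336/1701).
R1 ← R1 − 2978/1701·R4.
R2 ← R2 + 2068/1701·R4.
R3 ← R3 + 2033/1701·R4.
Reading off the reduced rows gives x = -1/2, y = -2, z = -5/4, u = 7/5.

x = -1/2, y = -2, z = -5/4, u = 7/5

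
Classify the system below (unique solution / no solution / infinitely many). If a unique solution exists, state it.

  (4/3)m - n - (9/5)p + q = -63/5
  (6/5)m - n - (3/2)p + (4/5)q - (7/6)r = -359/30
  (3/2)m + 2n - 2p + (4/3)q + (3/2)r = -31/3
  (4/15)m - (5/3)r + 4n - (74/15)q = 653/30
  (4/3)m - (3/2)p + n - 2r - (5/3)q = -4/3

Row-reduce:
R1 ← R1 / (4/3).
R2 ← R2 − 6/5·R1.
R3 ← R3 − 3/2·R1.
R4 ← R4 − 4/15·R1.
R5 ← R5 − 4/3·R1.
R2 ← R2 / (-1/10).
R1 ← R1 + 3/4·R2.
R3 ← R3 − 25/8·R2.
R4 ← R4 − 21/5·R2.
R5 ← R5 − 2·R2.
R3 ← R3 / (151/40).
R1 ← R1 + 9/4·R3.
R2 ← R2 + 6/5·R3.
R4 ← R4 − 27/5·R3.
R5 ← R5 − 27/10·R3.
R4 ← R4 / (-2338/453).
R1 ← R1 + 36/151·R4.
R2 ← R2 − 11/151·R4.
R3 ← R3 + 350/453·R4.
R5 ← R5 + 1169/453·R4.
Row 5 reduces to 0 = -1/4, a contradiction. The system is inconsistent.

no solution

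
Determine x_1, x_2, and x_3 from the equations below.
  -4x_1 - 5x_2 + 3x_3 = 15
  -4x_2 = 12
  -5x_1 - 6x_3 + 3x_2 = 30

x_1 = -3, x_2 = -3, x_3 = -4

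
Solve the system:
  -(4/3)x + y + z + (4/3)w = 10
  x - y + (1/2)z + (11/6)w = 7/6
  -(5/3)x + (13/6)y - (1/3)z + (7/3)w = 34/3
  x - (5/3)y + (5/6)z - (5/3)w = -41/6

Row-reduce:
R1 ← R1 / (-4/3).
R2 ← R2 − 1·R1.
R3 ← R3 + 5/3·R1.
R4 ← R4 − 1·R1.
R2 ← R2 / (-1/4).
R1 ← R1 + 3/4·R2.
R3 ← R3 − 11/12·R2.
R4 ← R4 + 11/12·R2.
R3 ← R3 / (3).
R1 ← R1 + 9/2·R3.
R2 ← R2 + 5·R3.
R4 ← R4 + 3·R3.
Row 4 reduces to 0 = -1/2, a contradiction. The system is inconsistent.

no solution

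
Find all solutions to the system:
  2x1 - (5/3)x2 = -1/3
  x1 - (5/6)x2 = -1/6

infinitely many solutions

Row-reduce:
R1 ← R1 / (2).
R2 ← R2 − 1·R1.
Rank is 1 with 2 unknowns, leaving x2 free.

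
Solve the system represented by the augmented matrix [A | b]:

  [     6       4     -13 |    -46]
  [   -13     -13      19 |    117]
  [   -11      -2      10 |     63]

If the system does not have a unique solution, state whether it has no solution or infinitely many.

x_1 = -5, x_2 = -4, x_3 = 0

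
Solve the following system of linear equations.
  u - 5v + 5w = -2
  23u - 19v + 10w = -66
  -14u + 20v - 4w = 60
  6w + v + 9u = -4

no solution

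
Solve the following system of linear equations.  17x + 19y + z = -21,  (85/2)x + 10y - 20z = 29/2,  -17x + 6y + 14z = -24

no solution

Row-reduce:
R1 ← R1 / (17).
R2 ← R2 − 85/2·R1.
R3 ← R3 + 17·R1.
R2 ← R2 / (-75/2).
R1 ← R1 − 19/17·R2.
R3 ← R3 − 25·R2.
Row 3 reduces to 0 = -1/3, a contradiction. The system is inconsistent.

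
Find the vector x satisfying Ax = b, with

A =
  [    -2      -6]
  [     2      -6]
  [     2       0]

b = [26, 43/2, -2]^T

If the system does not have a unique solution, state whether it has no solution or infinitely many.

no solution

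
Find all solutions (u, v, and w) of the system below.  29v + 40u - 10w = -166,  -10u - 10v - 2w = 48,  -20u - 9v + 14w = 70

Row-reduce:
R1 ← R1 / (40).
R2 ← R2 + 10·R1.
R3 ← R3 + 20·R1.
R2 ← R2 / (-11/4).
R1 ← R1 − 29/40·R2.
R3 ← R3 − 11/2·R2.
Rank is 2 with 3 unknowns, leaving w free.

infinitely many solutions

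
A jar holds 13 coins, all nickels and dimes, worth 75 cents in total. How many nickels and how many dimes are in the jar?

nickels: 11, dimes: 2

Let n = nickels, d = dimes.
  n + d = 13
  5n + 10d = 75
Row-reduce the augmented matrix:
R2 ← R2 − 5·R1.
R2 ← R2 / (5).
R1 ← R1 − 1·R2.
Reading off the reduced rows gives n = 11, d = 2.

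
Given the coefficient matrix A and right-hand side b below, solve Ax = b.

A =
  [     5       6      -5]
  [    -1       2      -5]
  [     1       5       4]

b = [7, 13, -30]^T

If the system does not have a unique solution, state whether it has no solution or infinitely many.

Row-reduce the augmented matrix:
R1 ← R1 / (5).
R2 ← R2 + 1·R1.
R3 ← R3 − 1·R1.
R2 ← R2 / (16/5).
R1 ← R1 − 6/5·R2.
R3 ← R3 − 19/5·R2.
R3 ← R3 / (97/8).
R1 ← R1 − 5/4·R3.
R2 ← R2 + 15/8·R3.
Reading off the reduced rows gives x_1 = 1, x_2 = -3, x_3 = -4.

x_1 = 1, x_2 = -3, x_3 = -4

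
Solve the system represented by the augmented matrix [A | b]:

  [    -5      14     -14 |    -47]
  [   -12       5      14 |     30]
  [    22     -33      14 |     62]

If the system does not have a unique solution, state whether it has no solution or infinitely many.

Row-reduce:
R1 ← R1 / (-5).
R2 ← R2 + 12·R1.
R3 ← R3 − 22·R1.
R2 ← R2 / (-143/5).
R1 ← R1 + 14/5·R2.
R3 ← R3 − 143/5·R2.
Row 3 reduces to 0 = -2, a contradiction. The system is inconsistent.

no solution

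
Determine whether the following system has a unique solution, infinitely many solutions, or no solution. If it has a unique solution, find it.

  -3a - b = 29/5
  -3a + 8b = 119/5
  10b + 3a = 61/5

a = -13/5, b = 2

Row-reduce the augmented matrix:
R1 ← R1 / (-3).
R2 ← R2 + 3·R1.
R3 ← R3 − 3·R1.
R2 ← R2 / (9).
R1 ← R1 − 1/3·R2.
R3 ← R3 − 9·R2.
R3 reduces to 0 = 0, so the extra equation is consistent.
Reading off the reduced rows gives a = -13/5, b = 2.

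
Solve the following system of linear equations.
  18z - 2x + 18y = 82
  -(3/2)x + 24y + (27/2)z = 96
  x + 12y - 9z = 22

Row-reduce:
R1 ← R1 / (-2).
R2 ← R2 + 3/2·R1.
R3 ← R3 − 1·R1.
R2 ← R2 / (21/2).
R1 ← R1 + 9·R2.
R3 ← R3 − 21·R2.
Row 3 reduces to 0 = -6, a contradiction. The system is inconsistent.

no solution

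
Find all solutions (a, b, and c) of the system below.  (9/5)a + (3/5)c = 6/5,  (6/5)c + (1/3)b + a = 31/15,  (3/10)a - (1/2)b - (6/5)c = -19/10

Row-reduce:
R1 ← R1 / (9/5).
R2 ← R2 − 1·R1.
R3 ← R3 − 3/10·R1.
R2 ← R2 / (1/3).
R3 ← R3 + 1/2·R2.
Rank is 2 with 3 unknowns, leaving c free.

infinitely many solutions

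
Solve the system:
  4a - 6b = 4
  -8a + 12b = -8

infinitely many solutions

Row-reduce:
R1 ← R1 / (4).
R2 ← R2 + 8·R1.
Rank is 1 with 2 unknowns, leaving b free.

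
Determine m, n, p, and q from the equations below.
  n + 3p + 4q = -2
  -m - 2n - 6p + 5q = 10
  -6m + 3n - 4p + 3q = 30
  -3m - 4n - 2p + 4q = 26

Row-reduce the augmented matrix:
Swap R1 and R2.
R1 ← R1 / (-1).
R3 ← R3 + 6·R1.
R4 ← R4 + 3·R1.
R1 ← R1 − 2·R2.
R3 ← R3 − 15·R2.
R4 ← R4 − 2·R2.
R3 ← R3 / (-13).
R2 ← R2 − 3·R3.
R4 ← R4 − 10·R3.
R4 ← R4 / (-1117/13).
R1 ← R1 + 13·R4.
R2 ← R2 + 209/13·R4.
R3 ← R3 − 87/13·R4.
Reading off the reduced rows gives m = -6, n = -2, p = 0, q = 0.

m = -6, n = -2, p = 0, q = 0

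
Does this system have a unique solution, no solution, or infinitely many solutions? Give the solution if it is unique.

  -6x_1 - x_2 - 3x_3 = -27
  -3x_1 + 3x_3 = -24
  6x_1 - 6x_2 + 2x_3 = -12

x_1 = 5, x_2 = 6, x_3 = -3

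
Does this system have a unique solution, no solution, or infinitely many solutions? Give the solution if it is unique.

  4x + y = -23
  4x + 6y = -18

x = -6, y = 1

From equation 1: y = -23 − 4·x.
Substitute into equation 2 and solve: x = -6.
Then y = 1.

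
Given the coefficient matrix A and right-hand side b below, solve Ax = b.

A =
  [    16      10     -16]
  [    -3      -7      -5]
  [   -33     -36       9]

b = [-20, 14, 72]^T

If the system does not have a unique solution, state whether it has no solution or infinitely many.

infinitely many solutions

Row-reduce:
R1 ← R1 / (16).
R2 ← R2 + 3·R1.
R3 ← R3 + 33·R1.
R2 ← R2 / (-41/8).
R1 ← R1 − 5/8·R2.
R3 ← R3 + 123/8·R2.
Rank is 2 with 3 unknowns, leaving x_3 free.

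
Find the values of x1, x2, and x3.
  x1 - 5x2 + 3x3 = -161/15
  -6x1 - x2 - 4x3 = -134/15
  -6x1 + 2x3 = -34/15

Row-reduce the augmented matrix:
R2 ← R2 + 6·R1.
R3 ← R3 + 6·R1.
R2 ← R2 / (-31).
R1 ← R1 + 5·R2.
R3 ← R3 + 30·R2.
R3 ← R3 / (200/31).
R1 ← R1 − 23/31·R3.
R2 ← R2 + 14/31·R3.
Reading off the reduced rows gives x1 = 3/5, x2 = 8/3, x3 = 2/3.

x1 = 3/5, x2 = 8/3, x3 = 2/3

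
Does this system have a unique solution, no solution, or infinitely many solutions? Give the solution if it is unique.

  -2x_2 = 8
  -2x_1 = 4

x_1 = -2, x_2 = -4

Row-reduce the augmented matrix:
Swap R1 and R2.
R1 ← R1 / (-2).
R2 ← R2 / (-2).
Reading off the reduced rows gives x_1 = -2, x_2 = -4.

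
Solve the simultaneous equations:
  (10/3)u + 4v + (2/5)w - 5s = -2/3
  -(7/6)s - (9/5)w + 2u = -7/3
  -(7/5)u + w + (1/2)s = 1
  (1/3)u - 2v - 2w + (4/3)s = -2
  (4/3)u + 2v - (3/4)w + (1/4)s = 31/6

u = 0, v = 7/3, w = 0, s = 2

Row-reduce the augmented matrix:
R1 ← R1 / (10/3).
R2 ← R2 − 2·R1.
R3 ← R3 + 7/5·R1.
R4 ← R4 − 1/3·R1.
R5 ← R5 − 4/3·R1.
R2 ← R2 / (-12/5).
R1 ← R1 − 6/5·R2.
R3 ← R3 − 42/25·R2.
R4 ← R4 + 12/5·R2.
R5 ← R5 − 2/5·R2.
R3 ← R3 / (-13/50).
R1 ← R1 + 9/10·R3.
R2 ← R2 − 17/20·R3.
R5 ← R5 + 5/4·R3.
Swap R4 and R5.
R4 ← R4 / (3817/936).
R1 ← R1 − 20/39·R4.
R2 ← R2 + 421/234·R4.
R3 ← R3 − 95/78·R4.
R5 reduces to 0 = 0, so the extra equation is consistent.
Reading off the reduced rows gives u = 0, v = 7/3, w = 0, s = 2.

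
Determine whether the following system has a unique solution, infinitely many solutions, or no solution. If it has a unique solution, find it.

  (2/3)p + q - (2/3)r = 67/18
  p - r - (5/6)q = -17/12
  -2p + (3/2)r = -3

p = 11/4, q = 3, r = 5/3

Row-reduce the augmented matrix:
R1 ← R1 / (2/3).
R2 ← R2 − 1·R1.
R3 ← R3 + 2·R1.
R2 ← R2 / (-7/3).
R1 ← R1 − 3/2·R2.
R3 ← R3 − 3·R2.
R3 ← R3 / (-1/2).
R1 ← R1 + 1·R3.
Reading off the reduced rows gives p = 11/4, q = 3, r = 5/3.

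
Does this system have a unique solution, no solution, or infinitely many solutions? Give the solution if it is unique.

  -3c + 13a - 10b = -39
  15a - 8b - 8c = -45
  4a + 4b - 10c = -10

Row-reduce:
R1 ← R1 / (13).
R2 ← R2 − 15·R1.
R3 ← R3 − 4·R1.
R2 ← R2 / (46/13).
R1 ← R1 + 10/13·R2.
R3 ← R3 − 92/13·R2.
Row 3 reduces to 0 = 2, a contradiction. The system is inconsistent.

no solution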